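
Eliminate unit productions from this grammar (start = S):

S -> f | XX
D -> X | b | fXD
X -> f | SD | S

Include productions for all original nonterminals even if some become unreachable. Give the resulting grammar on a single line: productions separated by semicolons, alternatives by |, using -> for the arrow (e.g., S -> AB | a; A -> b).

S -> f | XX; D -> b | f | SD | XX | fXD; X -> f | SD | XX

Unit productions: D->X, X->S.
Unit pairs (A ⇒* B via units): (D,S), (D,X), (X,S).
S: inherits non-unit rules of {S} → XX | f.
D: inherits non-unit rules of {D, S, X} → SD | XX | b | f | fXD.
X: inherits non-unit rules of {S, X} → SD | XX | f.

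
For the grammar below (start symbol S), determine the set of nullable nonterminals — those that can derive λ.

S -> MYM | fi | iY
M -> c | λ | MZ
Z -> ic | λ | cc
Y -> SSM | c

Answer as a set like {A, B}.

Directly nullable (have an ε-rule): {M, Z}.
Not nullable: S, Y — each has a terminal in every rule's right-hand side or depends on a non-nullable symbol.

{M, Z}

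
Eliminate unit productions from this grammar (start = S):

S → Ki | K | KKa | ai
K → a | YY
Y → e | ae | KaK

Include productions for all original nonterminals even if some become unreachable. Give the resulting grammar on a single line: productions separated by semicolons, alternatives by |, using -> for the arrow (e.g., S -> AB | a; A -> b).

Unit productions: S->K.
Unit pairs (A ⇒* B via units): (S,K).
S: inherits non-unit rules of {K, S} → KKa | Ki | YY | a | ai.
K: inherits non-unit rules of {K} → YY | a.
Y: inherits non-unit rules of {Y} → KaK | ae | e.

S -> a | Ki | YY | ai | KKa; K -> a | YY; Y -> e | ae | KaK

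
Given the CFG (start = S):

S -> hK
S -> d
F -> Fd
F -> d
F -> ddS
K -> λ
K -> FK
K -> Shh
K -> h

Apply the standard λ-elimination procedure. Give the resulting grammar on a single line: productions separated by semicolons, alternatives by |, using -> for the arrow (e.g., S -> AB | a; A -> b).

S -> d | h | hK; F -> d | Fd | ddS; K -> F | h | FK | Shh

Nullable set: {K}.
S -> hK: K nullable, giving h | hK.
Drop K -> λ.
K -> FK: K nullable, giving F | FK.
Unchanged (no nullable symbols): S -> d; F -> Fd; F -> d; F -> ddS; K -> Shh; K -> h.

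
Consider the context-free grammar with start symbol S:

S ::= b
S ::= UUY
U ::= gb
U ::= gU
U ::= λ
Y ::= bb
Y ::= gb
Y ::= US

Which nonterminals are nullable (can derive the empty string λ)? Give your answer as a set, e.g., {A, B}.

{U}

Directly nullable (have an ε-rule): {U}.
Not nullable: S, Y — each has a terminal in every rule's right-hand side or depends on a non-nullable symbol.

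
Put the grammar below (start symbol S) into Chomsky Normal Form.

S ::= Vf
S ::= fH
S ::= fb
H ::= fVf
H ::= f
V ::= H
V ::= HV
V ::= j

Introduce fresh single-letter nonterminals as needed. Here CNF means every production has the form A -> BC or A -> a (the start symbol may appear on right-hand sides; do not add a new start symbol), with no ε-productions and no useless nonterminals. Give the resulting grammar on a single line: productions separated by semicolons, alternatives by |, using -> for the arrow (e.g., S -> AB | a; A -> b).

S -> AB | AH | VA; A -> f; B -> b; C -> VA; D -> VA; H -> f | AC; V -> f | j | AD | HV

No ε-productions.
After unit-elimination: S -> Vf | fH | fb; H -> f | fVf; V -> f | j | HV | fVf.
TERM: introduce B -> b, A -> f and substitute in every rule of length ≥2.
BIN: H -> AVA becomes H -> AC, C -> VA; V -> AVA becomes V -> AD, D -> VA.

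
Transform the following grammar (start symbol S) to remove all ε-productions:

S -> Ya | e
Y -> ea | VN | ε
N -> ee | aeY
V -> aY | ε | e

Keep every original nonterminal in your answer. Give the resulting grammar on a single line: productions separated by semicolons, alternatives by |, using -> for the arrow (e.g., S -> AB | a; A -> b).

S -> a | e | Ya; N -> ae | ee | aeY; V -> a | e | aY; Y -> N | VN | ea

Nullable set: {V, Y}.
S -> Ya: Y nullable, giving Ya | a.
N -> aeY: Y nullable, giving ae | aeY.
Drop V -> ε.
V -> aY: Y nullable, giving a | aY.
Drop Y -> ε.
Y -> VN: V nullable, giving N | VN.
Unchanged (no nullable symbols): S -> e; N -> ee; V -> e; Y -> ea.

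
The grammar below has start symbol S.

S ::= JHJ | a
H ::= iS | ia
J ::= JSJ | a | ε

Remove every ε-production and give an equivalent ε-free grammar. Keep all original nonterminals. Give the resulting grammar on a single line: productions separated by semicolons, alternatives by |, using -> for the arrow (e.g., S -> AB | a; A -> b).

S -> H | a | HJ | JH | JHJ; H -> iS | ia; J -> S | a | JS | SJ | JSJ

Nullable set: {J}.
S -> JHJ: J, J nullable, giving H | HJ | JH | JHJ.
Drop J -> ε.
J -> JSJ: J, J nullable, giving JS | JSJ | S | SJ.
Unchanged (no nullable symbols): S -> a; H -> iS; H -> ia; J -> a.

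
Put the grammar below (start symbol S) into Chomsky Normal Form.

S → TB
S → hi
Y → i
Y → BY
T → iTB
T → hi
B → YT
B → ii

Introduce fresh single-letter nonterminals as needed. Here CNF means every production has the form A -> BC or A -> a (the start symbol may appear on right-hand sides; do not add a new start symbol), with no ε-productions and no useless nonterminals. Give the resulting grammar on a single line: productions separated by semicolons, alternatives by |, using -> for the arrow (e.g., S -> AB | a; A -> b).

S -> CA | TB; A -> i; B -> AA | YT; C -> h; D -> TB; T -> AD | CA; Y -> i | BY

No ε-productions.
No unit productions to eliminate.
TERM: introduce C -> h, A -> i and substitute in every rule of length ≥2.
BIN: T -> ATB becomes T -> AD, D -> TB.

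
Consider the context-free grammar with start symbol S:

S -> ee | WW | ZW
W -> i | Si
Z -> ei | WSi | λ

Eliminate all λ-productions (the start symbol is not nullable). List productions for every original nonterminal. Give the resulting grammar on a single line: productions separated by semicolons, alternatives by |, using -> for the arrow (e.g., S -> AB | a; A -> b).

Nullable set: {Z}.
S -> ZW: Z nullable, giving W | ZW.
Drop Z -> λ.
Unchanged (no nullable symbols): S -> WW; S -> ee; W -> Si; W -> i; Z -> WSi; Z -> ei.

S -> W | WW | ZW | ee; W -> i | Si; Z -> ei | WSi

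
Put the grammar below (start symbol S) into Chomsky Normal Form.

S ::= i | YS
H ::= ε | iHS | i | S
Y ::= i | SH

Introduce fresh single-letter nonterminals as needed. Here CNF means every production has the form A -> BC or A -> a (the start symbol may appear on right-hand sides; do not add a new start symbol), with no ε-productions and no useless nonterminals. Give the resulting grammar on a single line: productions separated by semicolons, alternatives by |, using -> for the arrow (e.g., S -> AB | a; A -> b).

Nullable: {H}; after ε-elimination: S -> i | YS; H -> S | i | iS | iHS; Y -> S | i | SH.
After unit-elimination: S -> i | YS; H -> i | YS | iS | iHS; Y -> i | SH | YS.
TERM: introduce A -> i and substitute in every rule of length ≥2.
BIN: H -> AHS becomes H -> AB, B -> HS.

S -> i | YS; A -> i; B -> HS; H -> i | AB | AS | YS; Y -> i | SH | YS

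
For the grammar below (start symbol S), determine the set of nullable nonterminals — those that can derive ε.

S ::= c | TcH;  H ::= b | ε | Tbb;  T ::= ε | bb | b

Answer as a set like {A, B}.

{H, T}

Directly nullable (have an ε-rule): {H, T}.
Not nullable: S — each has a terminal in every rule's right-hand side or depends on a non-nullable symbol.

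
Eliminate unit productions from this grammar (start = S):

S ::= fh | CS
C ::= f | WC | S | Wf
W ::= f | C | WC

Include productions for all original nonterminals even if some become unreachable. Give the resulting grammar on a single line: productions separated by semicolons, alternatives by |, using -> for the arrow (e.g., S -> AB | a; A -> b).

Unit productions: C->S, W->C.
Unit pairs (A ⇒* B via units): (C,S), (W,C), (W,S).
S: inherits non-unit rules of {S} → CS | fh.
C: inherits non-unit rules of {C, S} → CS | WC | Wf | f | fh.
W: inherits non-unit rules of {C, S, W} → CS | WC | Wf | f | fh.

S -> CS | fh; C -> f | CS | WC | Wf | fh; W -> f | CS | WC | Wf | fh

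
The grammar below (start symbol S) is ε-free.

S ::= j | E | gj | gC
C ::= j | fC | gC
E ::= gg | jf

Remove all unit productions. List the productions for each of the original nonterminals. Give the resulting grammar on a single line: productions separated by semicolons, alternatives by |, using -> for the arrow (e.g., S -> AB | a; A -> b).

S -> j | gC | gg | gj | jf; C -> j | fC | gC; E -> gg | jf

Unit productions: S->E.
Unit pairs (A ⇒* B via units): (S,E).
S: inherits non-unit rules of {E, S} → gC | gg | gj | j | jf.
C: inherits non-unit rules of {C} → fC | gC | j.
E: inherits non-unit rules of {E} → gg | jf.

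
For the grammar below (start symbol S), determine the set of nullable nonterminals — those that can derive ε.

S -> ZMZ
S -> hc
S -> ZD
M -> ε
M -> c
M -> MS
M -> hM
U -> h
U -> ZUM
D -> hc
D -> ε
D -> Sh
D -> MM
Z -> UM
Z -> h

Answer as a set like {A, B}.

{D, M}

Directly nullable (have an ε-rule): {D, M}.
Not nullable: S, U, Z — each has a terminal in every rule's right-hand side or depends on a non-nullable symbol.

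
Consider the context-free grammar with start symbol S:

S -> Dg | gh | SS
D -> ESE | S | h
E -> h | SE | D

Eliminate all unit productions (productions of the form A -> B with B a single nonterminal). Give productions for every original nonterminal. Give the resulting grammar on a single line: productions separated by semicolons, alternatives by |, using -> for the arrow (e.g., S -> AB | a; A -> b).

S -> Dg | SS | gh; D -> h | Dg | SS | gh | ESE; E -> h | Dg | SE | SS | gh | ESE

Unit productions: D->S, E->D.
Unit pairs (A ⇒* B via units): (D,S), (E,D), (E,S).
S: inherits non-unit rules of {S} → Dg | SS | gh.
D: inherits non-unit rules of {D, S} → Dg | ESE | SS | gh | h.
E: inherits non-unit rules of {D, E, S} → Dg | ESE | SE | SS | gh | h.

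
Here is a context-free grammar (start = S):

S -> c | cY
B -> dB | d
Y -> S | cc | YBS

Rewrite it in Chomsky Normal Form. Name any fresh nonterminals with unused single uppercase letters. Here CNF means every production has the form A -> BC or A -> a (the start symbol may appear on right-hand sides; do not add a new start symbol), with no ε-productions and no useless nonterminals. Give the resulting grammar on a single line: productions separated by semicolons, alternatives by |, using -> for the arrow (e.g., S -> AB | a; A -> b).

No ε-productions.
After unit-elimination: S -> c | cY; B -> d | dB; Y -> c | cY | cc | YBS.
TERM: introduce C -> c, A -> d and substitute in every rule of length ≥2.
BIN: Y -> YBS becomes Y -> YD, D -> BS.

S -> c | CY; A -> d; B -> d | AB; C -> c; D -> BS; Y -> c | CC | CY | YD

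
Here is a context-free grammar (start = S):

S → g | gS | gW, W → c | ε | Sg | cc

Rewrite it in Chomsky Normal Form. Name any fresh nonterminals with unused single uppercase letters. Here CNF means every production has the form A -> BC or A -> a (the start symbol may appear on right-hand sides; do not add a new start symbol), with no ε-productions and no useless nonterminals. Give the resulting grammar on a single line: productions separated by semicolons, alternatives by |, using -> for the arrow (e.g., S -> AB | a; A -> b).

Nullable: {W}; after ε-elimination: S -> g | gS | gW; W -> c | Sg | cc.
No unit productions to eliminate.
TERM: introduce B -> c, A -> g and substitute in every rule of length ≥2.

S -> g | AS | AW; A -> g; B -> c; W -> c | BB | SA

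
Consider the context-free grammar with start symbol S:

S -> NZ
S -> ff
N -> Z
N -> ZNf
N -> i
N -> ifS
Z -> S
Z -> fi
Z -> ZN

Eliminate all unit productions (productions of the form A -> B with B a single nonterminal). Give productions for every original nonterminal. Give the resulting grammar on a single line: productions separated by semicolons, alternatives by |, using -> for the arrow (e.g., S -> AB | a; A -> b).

Unit productions: N->Z, Z->S.
Unit pairs (A ⇒* B via units): (N,S), (N,Z), (Z,S).
S: inherits non-unit rules of {S} → NZ | ff.
N: inherits non-unit rules of {N, S, Z} → NZ | ZN | ZNf | ff | fi | i | ifS.
Z: inherits non-unit rules of {S, Z} → NZ | ZN | ff | fi.

S -> NZ | ff; N -> i | NZ | ZN | ff | fi | ZNf | ifS; Z -> NZ | ZN | ff | fi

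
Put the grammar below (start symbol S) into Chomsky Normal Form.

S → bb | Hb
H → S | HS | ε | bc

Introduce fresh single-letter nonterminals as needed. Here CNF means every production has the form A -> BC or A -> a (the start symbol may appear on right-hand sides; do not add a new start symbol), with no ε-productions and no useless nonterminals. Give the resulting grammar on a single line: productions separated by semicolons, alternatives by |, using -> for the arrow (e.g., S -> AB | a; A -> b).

Nullable: {H}; after ε-elimination: S -> b | Hb | bb; H -> S | HS | bc.
After unit-elimination: S -> b | Hb | bb; H -> b | HS | Hb | bb | bc.
TERM: introduce A -> b, B -> c and substitute in every rule of length ≥2.

S -> b | AA | HA; A -> b; B -> c; H -> b | AA | AB | HA | HS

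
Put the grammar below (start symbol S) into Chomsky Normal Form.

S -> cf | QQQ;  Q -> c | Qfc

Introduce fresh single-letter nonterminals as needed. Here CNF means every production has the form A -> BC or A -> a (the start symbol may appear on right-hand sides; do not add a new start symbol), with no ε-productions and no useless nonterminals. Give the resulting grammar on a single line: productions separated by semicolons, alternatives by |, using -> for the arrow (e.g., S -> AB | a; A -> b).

S -> BA | QD; A -> f; B -> c; C -> AB; D -> QQ; Q -> c | QC

No ε-productions.
No unit productions to eliminate.
TERM: introduce B -> c, A -> f and substitute in every rule of length ≥2.
BIN: Q -> QAB becomes Q -> QC, C -> AB; S -> QQQ becomes S -> QD, D -> QQ.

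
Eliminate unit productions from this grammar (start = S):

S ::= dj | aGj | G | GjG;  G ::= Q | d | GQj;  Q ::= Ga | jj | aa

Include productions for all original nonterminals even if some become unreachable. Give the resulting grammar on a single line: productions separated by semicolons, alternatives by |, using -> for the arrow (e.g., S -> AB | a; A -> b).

Unit productions: G->Q, S->G.
Unit pairs (A ⇒* B via units): (G,Q), (S,G), (S,Q).
S: inherits non-unit rules of {G, Q, S} → GQj | Ga | GjG | aGj | aa | d | dj | jj.
G: inherits non-unit rules of {G, Q} → GQj | Ga | aa | d | jj.
Q: inherits non-unit rules of {Q} → Ga | aa | jj.

S -> d | Ga | aa | dj | jj | GQj | GjG | aGj; G -> d | Ga | aa | jj | GQj; Q -> Ga | aa | jj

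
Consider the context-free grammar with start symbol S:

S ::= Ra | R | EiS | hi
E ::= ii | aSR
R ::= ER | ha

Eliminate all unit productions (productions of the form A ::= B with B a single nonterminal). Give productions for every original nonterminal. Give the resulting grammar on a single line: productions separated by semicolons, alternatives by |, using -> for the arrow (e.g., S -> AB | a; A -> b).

S -> ER | Ra | ha | hi | EiS; E -> ii | aSR; R -> ER | ha

Unit productions: S->R.
Unit pairs (A ⇒* B via units): (S,R).
S: inherits non-unit rules of {R, S} → ER | EiS | Ra | ha | hi.
E: inherits non-unit rules of {E} → aSR | ii.
R: inherits non-unit rules of {R} → ER | ha.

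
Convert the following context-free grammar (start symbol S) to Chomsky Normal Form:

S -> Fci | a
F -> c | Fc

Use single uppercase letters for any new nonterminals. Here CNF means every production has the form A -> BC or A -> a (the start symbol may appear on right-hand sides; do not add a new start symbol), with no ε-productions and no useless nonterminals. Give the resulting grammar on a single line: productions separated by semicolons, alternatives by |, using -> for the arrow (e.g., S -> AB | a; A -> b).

No ε-productions.
No unit productions to eliminate.
TERM: introduce A -> c, B -> i and substitute in every rule of length ≥2.
BIN: S -> FAB becomes S -> FC, C -> AB.

S -> a | FC; A -> c; B -> i; C -> AB; F -> c | FA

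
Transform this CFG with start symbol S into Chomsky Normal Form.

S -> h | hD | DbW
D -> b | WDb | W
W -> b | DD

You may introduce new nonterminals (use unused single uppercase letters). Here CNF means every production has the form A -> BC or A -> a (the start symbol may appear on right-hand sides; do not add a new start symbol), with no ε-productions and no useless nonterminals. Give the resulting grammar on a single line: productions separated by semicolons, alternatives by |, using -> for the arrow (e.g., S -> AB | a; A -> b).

S -> h | BD | DE; A -> b; B -> h; C -> DA; D -> b | DD | WC; E -> AW; W -> b | DD

No ε-productions.
After unit-elimination: S -> h | hD | DbW; D -> b | DD | WDb; W -> b | DD.
TERM: introduce A -> b, B -> h and substitute in every rule of length ≥2.
BIN: D -> WDA becomes D -> WC, C -> DA; S -> DAW becomes S -> DE, E -> AW.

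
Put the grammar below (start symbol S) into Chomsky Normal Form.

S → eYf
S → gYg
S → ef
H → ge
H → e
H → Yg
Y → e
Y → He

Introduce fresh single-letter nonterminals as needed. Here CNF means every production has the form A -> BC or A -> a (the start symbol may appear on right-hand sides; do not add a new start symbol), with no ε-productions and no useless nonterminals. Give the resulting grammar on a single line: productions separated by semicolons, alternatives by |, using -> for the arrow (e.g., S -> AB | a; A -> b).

No ε-productions.
No unit productions to eliminate.
TERM: introduce B -> e, C -> f, A -> g and substitute in every rule of length ≥2.
BIN: S -> AYA becomes S -> AD, D -> YA; S -> BYC becomes S -> BE, E -> YC.

S -> AD | BC | BE; A -> g; B -> e; C -> f; D -> YA; E -> YC; H -> e | AB | YA; Y -> e | HB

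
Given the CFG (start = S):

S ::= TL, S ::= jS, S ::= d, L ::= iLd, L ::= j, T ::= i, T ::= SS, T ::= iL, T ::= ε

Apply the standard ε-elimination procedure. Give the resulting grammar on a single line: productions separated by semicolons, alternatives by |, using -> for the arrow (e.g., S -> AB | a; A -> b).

S -> L | d | TL | jS; L -> j | iLd; T -> i | SS | iL

Nullable set: {T}.
S -> TL: T nullable, giving L | TL.
Drop T -> ε.
Unchanged (no nullable symbols): S -> d; S -> jS; L -> iLd; L -> j; T -> SS; T -> i; T -> iL.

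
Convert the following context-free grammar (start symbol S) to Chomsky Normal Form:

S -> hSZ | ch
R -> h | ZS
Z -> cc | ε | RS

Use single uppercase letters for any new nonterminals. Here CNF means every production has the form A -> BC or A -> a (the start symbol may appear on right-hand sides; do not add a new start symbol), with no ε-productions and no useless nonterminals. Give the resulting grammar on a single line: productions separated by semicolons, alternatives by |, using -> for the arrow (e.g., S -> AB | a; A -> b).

S -> AB | BD | BS; A -> c; B -> h; C -> SZ; D -> SZ; R -> h | AB | BC | BS | ZS; Z -> AA | RS

Nullable: {Z}; after ε-elimination: S -> ch | hS | hSZ; R -> S | h | ZS; Z -> RS | cc.
After unit-elimination: S -> ch | hS | hSZ; R -> h | ZS | ch | hS | hSZ; Z -> RS | cc.
TERM: introduce A -> c, B -> h and substitute in every rule of length ≥2.
BIN: R -> BSZ becomes R -> BC, C -> SZ; S -> BSZ becomes S -> BD, D -> SZ.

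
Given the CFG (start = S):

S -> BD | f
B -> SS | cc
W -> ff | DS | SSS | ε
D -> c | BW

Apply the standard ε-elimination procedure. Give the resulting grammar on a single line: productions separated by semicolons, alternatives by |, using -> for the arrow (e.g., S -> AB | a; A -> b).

Nullable set: {W}.
D -> BW: W nullable, giving B | BW.
Drop W -> ε.
Unchanged (no nullable symbols): S -> BD; S -> f; B -> SS; B -> cc; D -> c; W -> DS; W -> SSS; W -> ff.

S -> f | BD; B -> SS | cc; D -> B | c | BW; W -> DS | ff | SSS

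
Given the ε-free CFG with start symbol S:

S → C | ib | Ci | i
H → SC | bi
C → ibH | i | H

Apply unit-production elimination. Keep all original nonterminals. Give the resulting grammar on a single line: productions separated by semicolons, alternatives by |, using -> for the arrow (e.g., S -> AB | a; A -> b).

S -> i | Ci | SC | bi | ib | ibH; C -> i | SC | bi | ibH; H -> SC | bi

Unit productions: C->H, S->C.
Unit pairs (A ⇒* B via units): (C,H), (S,C), (S,H).
S: inherits non-unit rules of {C, H, S} → Ci | SC | bi | i | ib | ibH.
C: inherits non-unit rules of {C, H} → SC | bi | i | ibH.
H: inherits non-unit rules of {H} → SC | bi.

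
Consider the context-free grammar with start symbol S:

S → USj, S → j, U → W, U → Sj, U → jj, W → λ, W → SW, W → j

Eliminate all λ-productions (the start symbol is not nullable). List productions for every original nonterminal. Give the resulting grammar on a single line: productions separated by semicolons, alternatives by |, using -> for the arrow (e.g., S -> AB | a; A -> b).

S -> j | Sj | USj; U -> W | Sj | jj; W -> S | j | SW

Nullable set: {U, W}.
S -> USj: U nullable, giving Sj | USj.
U -> W: W nullable, giving W.
Drop W -> λ.
W -> SW: W nullable, giving S | SW.
Unchanged (no nullable symbols): S -> j; U -> Sj; U -> jj; W -> j.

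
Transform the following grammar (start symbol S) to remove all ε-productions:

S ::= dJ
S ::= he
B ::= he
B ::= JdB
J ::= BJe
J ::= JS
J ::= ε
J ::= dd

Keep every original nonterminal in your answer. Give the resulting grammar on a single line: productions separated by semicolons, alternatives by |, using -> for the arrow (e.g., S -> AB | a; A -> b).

Nullable set: {J}.
S -> dJ: J nullable, giving d | dJ.
B -> JdB: J nullable, giving JdB | dB.
Drop J -> ε.
J -> BJe: J nullable, giving BJe | Be.
J -> JS: J nullable, giving JS | S.
Unchanged (no nullable symbols): S -> he; B -> he; J -> dd.

S -> d | dJ | he; B -> dB | he | JdB; J -> S | Be | JS | dd | BJe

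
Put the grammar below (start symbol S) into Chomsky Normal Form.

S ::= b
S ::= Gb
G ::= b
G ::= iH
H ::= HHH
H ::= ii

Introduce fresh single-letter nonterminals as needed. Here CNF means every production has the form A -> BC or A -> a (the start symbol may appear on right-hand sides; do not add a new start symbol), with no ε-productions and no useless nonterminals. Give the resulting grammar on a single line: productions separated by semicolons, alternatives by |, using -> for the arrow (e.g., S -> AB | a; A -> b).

No ε-productions.
No unit productions to eliminate.
TERM: introduce B -> b, A -> i and substitute in every rule of length ≥2.
BIN: H -> HHH becomes H -> HC, C -> HH.

S -> b | GB; A -> i; B -> b; C -> HH; G -> b | AH; H -> AA | HC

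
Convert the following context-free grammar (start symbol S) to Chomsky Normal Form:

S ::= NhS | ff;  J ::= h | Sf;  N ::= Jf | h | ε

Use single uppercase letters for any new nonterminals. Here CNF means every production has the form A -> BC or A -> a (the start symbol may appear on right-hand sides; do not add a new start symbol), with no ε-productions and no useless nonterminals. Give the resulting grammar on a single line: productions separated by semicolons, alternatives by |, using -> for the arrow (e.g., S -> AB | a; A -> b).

S -> AA | BS | NC; A -> f; B -> h; C -> BS; J -> h | SA; N -> h | JA

Nullable: {N}; after ε-elimination: S -> ff | hS | NhS; J -> h | Sf; N -> h | Jf.
No unit productions to eliminate.
TERM: introduce A -> f, B -> h and substitute in every rule of length ≥2.
BIN: S -> NBS becomes S -> NC, C -> BS.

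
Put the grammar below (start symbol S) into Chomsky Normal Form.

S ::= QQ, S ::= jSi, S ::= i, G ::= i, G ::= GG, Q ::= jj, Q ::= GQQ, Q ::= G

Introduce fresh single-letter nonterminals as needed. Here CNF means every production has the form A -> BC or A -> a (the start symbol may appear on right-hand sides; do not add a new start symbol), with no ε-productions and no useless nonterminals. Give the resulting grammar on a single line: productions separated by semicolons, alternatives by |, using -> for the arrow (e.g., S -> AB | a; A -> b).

S -> i | AD | QQ; A -> j; B -> i; C -> QQ; D -> SB; G -> i | GG; Q -> i | AA | GC | GG

No ε-productions.
After unit-elimination: S -> i | QQ | jSi; G -> i | GG; Q -> i | GG | jj | GQQ.
TERM: introduce B -> i, A -> j and substitute in every rule of length ≥2.
BIN: Q -> GQQ becomes Q -> GC, C -> QQ; S -> ASB becomes S -> AD, D -> SB.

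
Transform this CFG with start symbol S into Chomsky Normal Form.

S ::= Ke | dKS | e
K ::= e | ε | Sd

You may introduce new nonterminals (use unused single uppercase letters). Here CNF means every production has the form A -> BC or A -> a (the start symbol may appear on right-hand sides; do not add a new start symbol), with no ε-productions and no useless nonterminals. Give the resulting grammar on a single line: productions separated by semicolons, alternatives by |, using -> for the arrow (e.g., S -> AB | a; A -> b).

S -> e | AC | AS | KB; A -> d; B -> e; C -> KS; K -> e | SA

Nullable: {K}; after ε-elimination: S -> e | Ke | dS | dKS; K -> e | Sd.
No unit productions to eliminate.
TERM: introduce A -> d, B -> e and substitute in every rule of length ≥2.
BIN: S -> AKS becomes S -> AC, C -> KS.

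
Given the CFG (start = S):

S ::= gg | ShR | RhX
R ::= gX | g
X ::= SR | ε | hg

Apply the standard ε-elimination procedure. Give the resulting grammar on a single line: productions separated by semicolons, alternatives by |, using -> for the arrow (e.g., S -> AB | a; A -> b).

S -> Rh | gg | RhX | ShR; R -> g | gX; X -> SR | hg

Nullable set: {X}.
S -> RhX: X nullable, giving Rh | RhX.
R -> gX: X nullable, giving g | gX.
Drop X -> ε.
Unchanged (no nullable symbols): S -> ShR; S -> gg; R -> g; X -> SR; X -> hg.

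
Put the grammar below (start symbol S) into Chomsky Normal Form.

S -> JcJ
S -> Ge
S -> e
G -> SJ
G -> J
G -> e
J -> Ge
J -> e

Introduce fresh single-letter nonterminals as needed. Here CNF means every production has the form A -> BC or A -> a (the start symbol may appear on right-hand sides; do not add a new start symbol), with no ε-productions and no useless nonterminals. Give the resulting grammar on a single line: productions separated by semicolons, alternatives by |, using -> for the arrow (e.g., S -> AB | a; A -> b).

S -> e | GA | JC; A -> e; B -> c; C -> BJ; G -> e | GA | SJ; J -> e | GA

No ε-productions.
After unit-elimination: S -> e | Ge | JcJ; G -> e | Ge | SJ; J -> e | Ge.
TERM: introduce B -> c, A -> e and substitute in every rule of length ≥2.
BIN: S -> JBJ becomes S -> JC, C -> BJ.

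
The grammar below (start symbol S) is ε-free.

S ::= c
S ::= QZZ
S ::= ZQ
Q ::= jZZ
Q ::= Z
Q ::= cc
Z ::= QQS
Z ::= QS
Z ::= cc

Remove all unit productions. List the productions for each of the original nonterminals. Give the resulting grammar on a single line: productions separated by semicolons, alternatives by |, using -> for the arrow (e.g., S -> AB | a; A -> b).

S -> c | ZQ | QZZ; Q -> QS | cc | QQS | jZZ; Z -> QS | cc | QQS

Unit productions: Q->Z.
Unit pairs (A ⇒* B via units): (Q,Z).
S: inherits non-unit rules of {S} → QZZ | ZQ | c.
Q: inherits non-unit rules of {Q, Z} → QQS | QS | cc | jZZ.
Z: inherits non-unit rules of {Z} → QQS | QS | cc.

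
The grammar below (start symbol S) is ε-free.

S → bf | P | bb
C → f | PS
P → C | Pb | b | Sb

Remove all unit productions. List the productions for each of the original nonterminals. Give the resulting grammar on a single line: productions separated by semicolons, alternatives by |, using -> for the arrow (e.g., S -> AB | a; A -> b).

Unit productions: P->C, S->P.
Unit pairs (A ⇒* B via units): (P,C), (S,C), (S,P).
S: inherits non-unit rules of {C, P, S} → PS | Pb | Sb | b | bb | bf | f.
C: inherits non-unit rules of {C} → PS | f.
P: inherits non-unit rules of {C, P} → PS | Pb | Sb | b | f.

S -> b | f | PS | Pb | Sb | bb | bf; C -> f | PS; P -> b | f | PS | Pb | Sb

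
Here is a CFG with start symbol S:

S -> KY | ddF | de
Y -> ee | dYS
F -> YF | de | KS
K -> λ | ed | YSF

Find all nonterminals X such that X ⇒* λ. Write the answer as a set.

{K}

Directly nullable (have an ε-rule): {K}.
Not nullable: F, S, Y — each has a terminal in every rule's right-hand side or depends on a non-nullable symbol.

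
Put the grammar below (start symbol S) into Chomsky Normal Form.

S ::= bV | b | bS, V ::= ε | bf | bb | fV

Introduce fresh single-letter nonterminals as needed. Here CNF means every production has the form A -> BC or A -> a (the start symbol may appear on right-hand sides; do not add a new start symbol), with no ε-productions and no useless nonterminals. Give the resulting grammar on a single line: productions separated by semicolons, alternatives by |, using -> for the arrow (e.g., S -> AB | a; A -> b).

Nullable: {V}; after ε-elimination: S -> b | bS | bV; V -> f | bb | bf | fV.
No unit productions to eliminate.
TERM: introduce A -> b, B -> f and substitute in every rule of length ≥2.

S -> b | AS | AV; A -> b; B -> f; V -> f | AA | AB | BV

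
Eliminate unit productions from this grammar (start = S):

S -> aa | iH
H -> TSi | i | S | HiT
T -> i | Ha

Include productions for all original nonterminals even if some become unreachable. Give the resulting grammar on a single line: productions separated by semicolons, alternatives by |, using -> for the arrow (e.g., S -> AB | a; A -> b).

S -> aa | iH; H -> i | aa | iH | HiT | TSi; T -> i | Ha

Unit productions: H->S.
Unit pairs (A ⇒* B via units): (H,S).
S: inherits non-unit rules of {S} → aa | iH.
H: inherits non-unit rules of {H, S} → HiT | TSi | aa | i | iH.
T: inherits non-unit rules of {T} → Ha | i.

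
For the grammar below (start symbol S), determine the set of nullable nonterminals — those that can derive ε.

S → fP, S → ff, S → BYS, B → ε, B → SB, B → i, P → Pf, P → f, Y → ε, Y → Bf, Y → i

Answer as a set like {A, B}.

{B, Y}

Directly nullable (have an ε-rule): {B, Y}.
Not nullable: P, S — each has a terminal in every rule's right-hand side or depends on a non-nullable symbol.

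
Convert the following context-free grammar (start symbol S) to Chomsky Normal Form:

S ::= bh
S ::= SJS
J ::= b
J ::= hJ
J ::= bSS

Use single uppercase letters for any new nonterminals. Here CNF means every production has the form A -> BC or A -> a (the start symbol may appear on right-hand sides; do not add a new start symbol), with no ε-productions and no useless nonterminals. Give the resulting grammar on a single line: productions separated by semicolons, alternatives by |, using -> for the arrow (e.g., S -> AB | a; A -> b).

No ε-productions.
No unit productions to eliminate.
TERM: introduce A -> b, B -> h and substitute in every rule of length ≥2.
BIN: J -> ASS becomes J -> AC, C -> SS; S -> SJS becomes S -> SD, D -> JS.

S -> AB | SD; A -> b; B -> h; C -> SS; D -> JS; J -> b | AC | BJ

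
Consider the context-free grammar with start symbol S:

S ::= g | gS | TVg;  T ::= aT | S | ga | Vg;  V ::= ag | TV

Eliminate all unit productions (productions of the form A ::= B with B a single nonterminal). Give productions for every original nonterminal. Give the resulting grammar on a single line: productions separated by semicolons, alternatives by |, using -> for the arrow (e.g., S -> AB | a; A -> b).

Unit productions: T->S.
Unit pairs (A ⇒* B via units): (T,S).
S: inherits non-unit rules of {S} → TVg | g | gS.
T: inherits non-unit rules of {S, T} → TVg | Vg | aT | g | gS | ga.
V: inherits non-unit rules of {V} → TV | ag.

S -> g | gS | TVg; T -> g | Vg | aT | gS | ga | TVg; V -> TV | ag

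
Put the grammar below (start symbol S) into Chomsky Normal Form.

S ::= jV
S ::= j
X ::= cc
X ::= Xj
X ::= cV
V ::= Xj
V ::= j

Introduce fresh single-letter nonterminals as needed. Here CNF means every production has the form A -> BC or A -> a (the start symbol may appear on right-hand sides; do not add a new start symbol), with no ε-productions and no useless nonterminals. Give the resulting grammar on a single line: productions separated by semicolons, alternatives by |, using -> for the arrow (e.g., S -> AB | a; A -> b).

S -> j | AV; A -> j; B -> c; V -> j | XA; X -> BB | BV | XA

No ε-productions.
No unit productions to eliminate.
TERM: introduce B -> c, A -> j and substitute in every rule of length ≥2.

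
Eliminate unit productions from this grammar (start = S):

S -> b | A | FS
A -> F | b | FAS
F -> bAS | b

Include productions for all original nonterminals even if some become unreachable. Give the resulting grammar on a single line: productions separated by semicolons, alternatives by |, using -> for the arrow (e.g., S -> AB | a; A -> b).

S -> b | FS | FAS | bAS; A -> b | FAS | bAS; F -> b | bAS

Unit productions: A->F, S->A.
Unit pairs (A ⇒* B via units): (A,F), (S,A), (S,F).
S: inherits non-unit rules of {A, F, S} → FAS | FS | b | bAS.
A: inherits non-unit rules of {A, F} → FAS | b | bAS.
F: inherits non-unit rules of {F} → b | bAS.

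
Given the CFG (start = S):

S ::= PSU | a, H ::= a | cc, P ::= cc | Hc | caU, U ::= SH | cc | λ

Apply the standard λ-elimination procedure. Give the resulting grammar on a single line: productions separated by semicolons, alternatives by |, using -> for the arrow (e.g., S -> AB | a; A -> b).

S -> a | PS | PSU; H -> a | cc; P -> Hc | ca | cc | caU; U -> SH | cc

Nullable set: {U}.
S -> PSU: U nullable, giving PS | PSU.
P -> caU: U nullable, giving ca | caU.
Drop U -> λ.
Unchanged (no nullable symbols): S -> a; H -> a; H -> cc; P -> Hc; P -> cc; U -> SH; U -> cc.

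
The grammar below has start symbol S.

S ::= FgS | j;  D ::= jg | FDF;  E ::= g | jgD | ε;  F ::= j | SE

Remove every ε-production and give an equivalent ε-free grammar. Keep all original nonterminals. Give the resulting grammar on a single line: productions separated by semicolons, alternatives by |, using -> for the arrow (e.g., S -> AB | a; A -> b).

Nullable set: {E}.
Drop E -> ε.
F -> SE: E nullable, giving S | SE.
Unchanged (no nullable symbols): S -> FgS; S -> j; D -> FDF; D -> jg; E -> g; E -> jgD; F -> j.

S -> j | FgS; D -> jg | FDF; E -> g | jgD; F -> S | j | SE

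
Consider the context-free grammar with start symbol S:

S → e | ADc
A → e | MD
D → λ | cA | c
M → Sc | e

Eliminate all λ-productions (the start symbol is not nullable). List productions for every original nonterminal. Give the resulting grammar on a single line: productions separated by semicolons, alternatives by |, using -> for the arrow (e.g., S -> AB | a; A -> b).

S -> e | Ac | ADc; A -> M | e | MD; D -> c | cA; M -> e | Sc

Nullable set: {D}.
S -> ADc: D nullable, giving ADc | Ac.
A -> MD: D nullable, giving M | MD.
Drop D -> λ.
Unchanged (no nullable symbols): S -> e; A -> e; D -> c; D -> cA; M -> Sc; M -> e.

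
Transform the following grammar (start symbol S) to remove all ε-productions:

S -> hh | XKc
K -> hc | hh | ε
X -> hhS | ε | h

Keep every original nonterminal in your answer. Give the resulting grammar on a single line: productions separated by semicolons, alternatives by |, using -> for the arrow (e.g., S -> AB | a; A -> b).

Nullable set: {K, X}.
S -> XKc: X, K nullable, giving Kc | XKc | Xc | c.
Drop K -> ε.
Drop X -> ε.
Unchanged (no nullable symbols): S -> hh; K -> hc; K -> hh; X -> h; X -> hhS.

S -> c | Kc | Xc | hh | XKc; K -> hc | hh; X -> h | hhS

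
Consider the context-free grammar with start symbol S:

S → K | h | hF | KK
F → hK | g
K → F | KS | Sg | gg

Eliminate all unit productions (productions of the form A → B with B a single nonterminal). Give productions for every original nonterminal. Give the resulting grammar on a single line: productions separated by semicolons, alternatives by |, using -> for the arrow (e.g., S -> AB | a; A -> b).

Unit productions: K->F, S->K.
Unit pairs (A ⇒* B via units): (K,F), (S,F), (S,K).
S: inherits non-unit rules of {F, K, S} → KK | KS | Sg | g | gg | h | hF | hK.
F: inherits non-unit rules of {F} → g | hK.
K: inherits non-unit rules of {F, K} → KS | Sg | g | gg | hK.

S -> g | h | KK | KS | Sg | gg | hF | hK; F -> g | hK; K -> g | KS | Sg | gg | hK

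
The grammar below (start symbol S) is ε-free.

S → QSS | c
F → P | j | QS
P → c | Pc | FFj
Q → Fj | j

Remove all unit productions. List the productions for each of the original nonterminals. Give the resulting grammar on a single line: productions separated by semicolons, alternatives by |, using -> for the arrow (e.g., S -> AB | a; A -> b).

S -> c | QSS; F -> c | j | Pc | QS | FFj; P -> c | Pc | FFj; Q -> j | Fj

Unit productions: F->P.
Unit pairs (A ⇒* B via units): (F,P).
S: inherits non-unit rules of {S} → QSS | c.
F: inherits non-unit rules of {F, P} → FFj | Pc | QS | c | j.
P: inherits non-unit rules of {P} → FFj | Pc | c.
Q: inherits non-unit rules of {Q} → Fj | j.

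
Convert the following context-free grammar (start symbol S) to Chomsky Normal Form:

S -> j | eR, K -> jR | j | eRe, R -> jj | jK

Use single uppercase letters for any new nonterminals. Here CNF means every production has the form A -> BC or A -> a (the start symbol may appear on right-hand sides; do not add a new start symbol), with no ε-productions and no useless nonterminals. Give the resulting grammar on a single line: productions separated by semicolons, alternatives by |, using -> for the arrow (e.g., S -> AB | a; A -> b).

No ε-productions.
No unit productions to eliminate.
TERM: introduce A -> e, B -> j and substitute in every rule of length ≥2.
BIN: K -> ARA becomes K -> AC, C -> RA.

S -> j | AR; A -> e; B -> j; C -> RA; K -> j | AC | BR; R -> BB | BK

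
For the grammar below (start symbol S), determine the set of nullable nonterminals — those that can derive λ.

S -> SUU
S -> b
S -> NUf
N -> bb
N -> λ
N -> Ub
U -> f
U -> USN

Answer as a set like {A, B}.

{N}

Directly nullable (have an ε-rule): {N}.
Not nullable: S, U — each has a terminal in every rule's right-hand side or depends on a non-nullable symbol.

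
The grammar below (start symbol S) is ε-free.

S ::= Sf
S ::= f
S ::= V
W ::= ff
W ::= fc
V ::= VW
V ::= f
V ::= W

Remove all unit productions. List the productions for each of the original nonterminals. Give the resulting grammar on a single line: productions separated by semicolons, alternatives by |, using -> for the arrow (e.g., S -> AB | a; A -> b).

S -> f | Sf | VW | fc | ff; V -> f | VW | fc | ff; W -> fc | ff

Unit productions: S->V, V->W.
Unit pairs (A ⇒* B via units): (S,V), (S,W), (V,W).
S: inherits non-unit rules of {S, V, W} → Sf | VW | f | fc | ff.
V: inherits non-unit rules of {V, W} → VW | f | fc | ff.
W: inherits non-unit rules of {W} → fc | ff.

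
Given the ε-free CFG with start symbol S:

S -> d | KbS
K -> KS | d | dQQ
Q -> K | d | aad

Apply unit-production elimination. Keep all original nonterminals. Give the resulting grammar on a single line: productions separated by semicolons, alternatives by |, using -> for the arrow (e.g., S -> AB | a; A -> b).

Unit productions: Q->K.
Unit pairs (A ⇒* B via units): (Q,K).
S: inherits non-unit rules of {S} → KbS | d.
K: inherits non-unit rules of {K} → KS | d | dQQ.
Q: inherits non-unit rules of {K, Q} → KS | aad | d | dQQ.

S -> d | KbS; K -> d | KS | dQQ; Q -> d | KS | aad | dQQ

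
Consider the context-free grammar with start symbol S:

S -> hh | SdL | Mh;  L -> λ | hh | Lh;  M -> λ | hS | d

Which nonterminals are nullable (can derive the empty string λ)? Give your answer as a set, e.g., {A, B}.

Directly nullable (have an ε-rule): {L, M}.
Not nullable: S — each has a terminal in every rule's right-hand side or depends on a non-nullable symbol.

{L, M}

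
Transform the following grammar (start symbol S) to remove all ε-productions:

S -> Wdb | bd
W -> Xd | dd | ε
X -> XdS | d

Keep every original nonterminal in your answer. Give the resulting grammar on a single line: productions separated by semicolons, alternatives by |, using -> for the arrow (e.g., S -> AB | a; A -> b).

Nullable set: {W}.
S -> Wdb: W nullable, giving Wdb | db.
Drop W -> ε.
Unchanged (no nullable symbols): S -> bd; W -> Xd; W -> dd; X -> XdS; X -> d.

S -> bd | db | Wdb; W -> Xd | dd; X -> d | XdS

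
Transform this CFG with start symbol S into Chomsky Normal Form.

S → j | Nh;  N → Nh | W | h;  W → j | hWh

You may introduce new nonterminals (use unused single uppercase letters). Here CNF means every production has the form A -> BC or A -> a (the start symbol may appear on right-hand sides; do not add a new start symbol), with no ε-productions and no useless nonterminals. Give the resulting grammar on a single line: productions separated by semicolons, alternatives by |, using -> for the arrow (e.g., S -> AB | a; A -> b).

S -> j | NA; A -> h; B -> WA; C -> WA; N -> h | j | AB | NA; W -> j | AC

No ε-productions.
After unit-elimination: S -> j | Nh; N -> h | j | Nh | hWh; W -> j | hWh.
TERM: introduce A -> h and substitute in every rule of length ≥2.
BIN: N -> AWA becomes N -> AB, B -> WA; W -> AWA becomes W -> AC, C -> WA.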